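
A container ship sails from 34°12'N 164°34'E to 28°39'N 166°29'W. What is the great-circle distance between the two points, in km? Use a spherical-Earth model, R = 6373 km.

Haversine: a = sin²(Δφ/2)+cos φ₁ cos φ₂ sin²(Δλ/2) = 0.04769;  σ = 2·atan2(√a,√(1−a))
σ = 25.228° → d = Rσ = 6373·0.44032 = 2806 km

2806 km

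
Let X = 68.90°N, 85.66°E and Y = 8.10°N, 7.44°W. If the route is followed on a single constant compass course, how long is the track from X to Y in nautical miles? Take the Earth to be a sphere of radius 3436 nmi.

Δψ = ln[tan(π/4+φ₂/2)/tan(π/4+φ₁/2)] = -1.5389;  Δφ = -1.0612 rad,  Δλ = -1.6249 rad
q = Δφ/Δψ = 0.6896
d = R·√(Δφ² + q²Δλ²) = 3436·1.54323 = 5303 nmi

5303 nmi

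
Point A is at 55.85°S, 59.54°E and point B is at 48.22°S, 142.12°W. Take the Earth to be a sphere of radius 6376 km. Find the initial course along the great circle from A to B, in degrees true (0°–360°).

N = sin Δλ·cos φ₂ = +0.2459;  D = cos φ₁ sin φ₂ − sin φ₁ cos φ₂ cos Δλ = -0.9311
initial course = atan2(N, D) = 165.20°

165.2°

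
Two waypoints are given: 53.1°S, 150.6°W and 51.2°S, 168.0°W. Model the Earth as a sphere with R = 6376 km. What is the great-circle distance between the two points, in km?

1204 km

Haversine: a = sin²(Δφ/2)+cos φ₁ cos φ₂ sin²(Δλ/2) = 0.00888;  σ = 2·atan2(√a,√(1−a))
σ = 10.816° → d = Rσ = 6376·0.18878 = 1204 km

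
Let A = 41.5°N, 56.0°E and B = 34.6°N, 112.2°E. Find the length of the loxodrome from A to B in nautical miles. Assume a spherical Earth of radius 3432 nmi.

2679 nmi

Rhumb course C = atan2(Δλ, Δψ) with Δψ = ln[tan(π/4+φ₂/2)/tan(π/4+φ₁/2)] = -0.1531, Δλ = +0.9809 → C = 98.87°
d = R·|Δφ| / |cos C| = 3432·0.12043 / 0.15425 = 2679 nmi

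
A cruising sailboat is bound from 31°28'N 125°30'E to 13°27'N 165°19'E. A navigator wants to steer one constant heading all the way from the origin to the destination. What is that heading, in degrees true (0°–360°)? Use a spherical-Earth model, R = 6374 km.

116.2°

Meridional parts: M(φ₁)=+0.5791, M(φ₂)=+0.2369 → ΔM = -0.3422;  Δλ = +0.6949 rad
tan C = Δλ / ΔM = -2.0310 → C = 116.21°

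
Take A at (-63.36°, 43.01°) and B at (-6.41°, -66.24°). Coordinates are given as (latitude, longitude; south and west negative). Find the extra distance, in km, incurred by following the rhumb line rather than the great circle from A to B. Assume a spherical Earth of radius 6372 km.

Great circle: cos σ = sin φ₁ sin φ₂ + cos φ₁ cos φ₂ cos Δλ,  σ = 1.6179 rad → d_gc = 10309.4 km
Rhumb line: Δψ = +1.3286, q = Δφ/Δψ = 0.7481, d_rh = R√(Δφ²+q²Δλ²) = 11078.7 km
Excess = 11078.7 − 10309.4 = 769.3 ≈ 769 km

769 km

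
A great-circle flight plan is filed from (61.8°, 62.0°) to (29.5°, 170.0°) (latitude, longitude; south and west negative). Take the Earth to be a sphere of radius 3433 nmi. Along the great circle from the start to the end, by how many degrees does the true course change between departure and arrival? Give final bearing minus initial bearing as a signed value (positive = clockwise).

Initial bearing θ₁ = atan2(sin Δλ cos φ₂, cos φ₁ sin φ₂ − sin φ₁ cos φ₂ cos Δλ) = 60.43°
Final bearing θ₂ = (initial bearing from the destination back to the start) + 180° = 151.82°
Δθ = θ₂ − θ₁ = +91.4°

+91.4°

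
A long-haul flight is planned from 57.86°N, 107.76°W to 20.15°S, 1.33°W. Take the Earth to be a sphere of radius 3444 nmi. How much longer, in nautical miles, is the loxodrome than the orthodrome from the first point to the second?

Great circle: cos σ = sin φ₁ sin φ₂ + cos φ₁ cos φ₂ cos Δλ,  σ = 2.0186 rad → d_gc = 6951.91 nmi
Rhumb line: Δψ = -1.6037, q = Δφ/Δψ = 0.8490, d_rh = R√(Δφ²+q²Δλ²) = 7175.42 nmi
Excess = 7175.42 − 6951.91 = 223.51 ≈ 224 nmi

224 nmi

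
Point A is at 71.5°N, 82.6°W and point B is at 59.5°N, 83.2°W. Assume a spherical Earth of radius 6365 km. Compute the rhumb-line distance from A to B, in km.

Rhumb course C = atan2(Δλ, Δψ) with Δψ = ln[tan(π/4+φ₂/2)/tan(π/4+φ₁/2)] = -0.5152, Δλ = -0.0105 → C = 181.16°
d = R·|Δφ| / |cos C| = 6365·0.20944 / 0.99979 = 1333 km

1333 km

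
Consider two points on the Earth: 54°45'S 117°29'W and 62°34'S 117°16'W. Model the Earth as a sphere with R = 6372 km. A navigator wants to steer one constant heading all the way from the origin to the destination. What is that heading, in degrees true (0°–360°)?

179.2°

Meridional parts: M(φ₁)=-1.1467, M(φ₂)=-1.4103 → ΔM = -0.2636;  Δλ = +0.0038 rad
tan C = Δλ / ΔM = -0.0143 → C = 179.18°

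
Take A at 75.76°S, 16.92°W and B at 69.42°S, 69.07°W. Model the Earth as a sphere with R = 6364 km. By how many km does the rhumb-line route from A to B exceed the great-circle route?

58 km

Great circle: cos σ = sin φ₁ sin φ₂ + cos φ₁ cos φ₂ cos Δλ,  σ = 0.2821 rad → d_gc = 1795.3 km
Rhumb line: Δψ = +0.3739, q = Δφ/Δψ = 0.2959, d_rh = R√(Δφ²+q²Δλ²) = 1853.1 km
Excess = 1853.1 − 1795.3 = 57.8 ≈ 58 km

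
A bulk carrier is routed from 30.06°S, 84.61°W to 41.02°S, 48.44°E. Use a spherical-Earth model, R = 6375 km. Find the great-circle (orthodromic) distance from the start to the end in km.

cos σ = sin φ₁ sin φ₂ + cos φ₁ cos φ₂ cos Δλ
      = sin(-30.06°)sin(-41.02°) + cos(-30.06°)cos(-41.02°)cos(133.05°) = -0.1170
σ = 96.719° → d = Rσ = 6375·1.68807 = 10761 km

10761 km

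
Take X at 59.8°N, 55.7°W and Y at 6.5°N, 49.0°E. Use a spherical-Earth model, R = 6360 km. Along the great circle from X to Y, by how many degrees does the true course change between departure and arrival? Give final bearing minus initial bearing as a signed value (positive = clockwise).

Initial bearing θ₁ = atan2(sin Δλ cos φ₂, cos φ₁ sin φ₂ − sin φ₁ cos φ₂ cos Δλ) = 74.04°
Final bearing θ₂ = (initial bearing from the destination back to the start) + 180° = 150.87°
Δθ = θ₂ − θ₁ = +76.8°

+76.8°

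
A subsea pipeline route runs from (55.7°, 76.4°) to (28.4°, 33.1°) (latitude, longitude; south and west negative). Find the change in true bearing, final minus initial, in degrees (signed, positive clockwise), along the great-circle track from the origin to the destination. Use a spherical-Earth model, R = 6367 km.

Initial bearing θ₁ = atan2(sin Δλ cos φ₂, cos φ₁ sin φ₂ − sin φ₁ cos φ₂ cos Δλ) = 246.62°
Final bearing θ₂ = (initial bearing from the destination back to the start) + 180° = 216.02°
Δθ = θ₂ − θ₁ = -30.6°

-30.6°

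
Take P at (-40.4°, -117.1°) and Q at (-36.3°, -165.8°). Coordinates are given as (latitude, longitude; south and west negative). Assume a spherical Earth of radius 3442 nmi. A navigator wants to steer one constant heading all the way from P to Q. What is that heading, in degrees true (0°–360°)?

276.1°

Meridional parts: M(φ₁)=-0.7720, M(φ₂)=-0.6808 → ΔM = +0.0913;  Δλ = -0.8500 rad
tan C = Δλ / ΔM = -9.3107 → C = 276.13°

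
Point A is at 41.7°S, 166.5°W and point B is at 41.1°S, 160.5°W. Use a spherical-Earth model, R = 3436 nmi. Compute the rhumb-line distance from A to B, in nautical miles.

272 nmi

Δψ = ln[tan(π/4+φ₂/2)/tan(π/4+φ₁/2)] = +0.0140;  Δφ = +0.0105 rad,  Δλ = +0.1047 rad
q = Δφ/Δψ = 0.7501
d = R·√(Δφ² + q²Δλ²) = 3436·0.07925 = 272 nmi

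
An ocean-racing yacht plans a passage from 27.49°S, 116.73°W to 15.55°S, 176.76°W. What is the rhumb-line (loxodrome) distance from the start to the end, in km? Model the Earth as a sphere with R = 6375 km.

6340 km

Δψ = ln[tan(π/4+φ₂/2)/tan(π/4+φ₁/2)] = +0.2245;  Δφ = +0.2084 rad,  Δλ = -1.0477 rad
q = Δφ/Δψ = 0.9281
d = R·√(Δφ² + q²Δλ²) = 6375·0.99445 = 6340 km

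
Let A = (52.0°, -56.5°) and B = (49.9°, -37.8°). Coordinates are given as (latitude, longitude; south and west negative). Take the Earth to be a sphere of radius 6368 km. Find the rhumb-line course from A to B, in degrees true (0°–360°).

Δψ = ln[tan(π/4+φ₂/2)/tan(π/4+φ₁/2)] = -0.0582
Δλ = +0.3264 rad (taken the short way round)
course = atan2(Δλ, Δψ) = 100.11°

100.1°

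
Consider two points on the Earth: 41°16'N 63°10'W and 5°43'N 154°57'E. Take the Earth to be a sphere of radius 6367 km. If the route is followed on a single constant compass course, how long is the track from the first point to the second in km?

Δψ = ln[tan(π/4+φ₂/2)/tan(π/4+φ₁/2)] = -0.6921;  Δφ = -0.6205 rad,  Δλ = -2.4763 rad
q = Δφ/Δψ = 0.8965
d = R·√(Δφ² + q²Δλ²) = 6367·2.30509 = 14677 km

14677 km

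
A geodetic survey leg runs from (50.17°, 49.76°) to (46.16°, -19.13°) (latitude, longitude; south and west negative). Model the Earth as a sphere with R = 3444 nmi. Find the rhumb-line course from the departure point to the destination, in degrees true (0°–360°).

265.0°

Meridional parts: M(φ₁)=+1.0153, M(φ₂)=+0.9103 → ΔM = -0.1050;  Δλ = -1.2024 rad
tan C = Δλ / ΔM = +11.4504 → C = 265.01°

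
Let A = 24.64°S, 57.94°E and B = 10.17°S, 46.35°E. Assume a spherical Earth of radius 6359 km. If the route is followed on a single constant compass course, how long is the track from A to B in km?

Δψ = ln[tan(π/4+φ₂/2)/tan(π/4+φ₁/2)] = +0.2655;  Δφ = +0.2525 rad,  Δλ = -0.2023 rad
q = Δφ/Δψ = 0.9512
d = R·√(Δφ² + q²Δλ²) = 6359·0.31749 = 2019 km

2019 km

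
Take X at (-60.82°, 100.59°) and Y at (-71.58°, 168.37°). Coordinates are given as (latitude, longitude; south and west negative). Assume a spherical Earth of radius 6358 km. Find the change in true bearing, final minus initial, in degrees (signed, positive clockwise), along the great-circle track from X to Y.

-63.4°

Initial bearing θ₁ = atan2(sin Δλ cos φ₂, cos φ₁ sin φ₂ − sin φ₁ cos φ₂ cos Δλ) = 140.77°
Final bearing θ₂ = (initial bearing from the destination back to the start) + 180° = 77.39°
Δθ = θ₂ − θ₁ = -63.4°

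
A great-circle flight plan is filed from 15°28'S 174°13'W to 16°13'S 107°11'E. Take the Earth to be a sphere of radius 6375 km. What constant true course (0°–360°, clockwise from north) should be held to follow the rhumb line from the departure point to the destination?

269.4°

Meridional parts: M(φ₁)=-0.2733, M(φ₂)=-0.2869 → ΔM = -0.0136;  Δλ = -1.3718 rad
tan C = Δλ / ΔM = +100.8188 → C = 269.43°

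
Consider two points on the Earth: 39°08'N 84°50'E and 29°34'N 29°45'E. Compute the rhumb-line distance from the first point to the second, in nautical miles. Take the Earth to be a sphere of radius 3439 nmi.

Δψ = ln[tan(π/4+φ₂/2)/tan(π/4+φ₁/2)] = -0.2027;  Δφ = -0.1670 rad,  Δλ = -0.9614 rad
q = Δφ/Δψ = 0.8237
d = R·√(Δφ² + q²Δλ²) = 3439·0.80935 = 2783 nmi

2783 nmi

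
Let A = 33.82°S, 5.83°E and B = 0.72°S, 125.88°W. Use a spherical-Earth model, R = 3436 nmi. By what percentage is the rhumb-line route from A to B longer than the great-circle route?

4.0%

Great circle: σ = 2.1481 rad → d_gc = Rσ = 7380.8 nmi
Rhumb: Δφ = +0.5777, Δλ = -2.2988, Δψ = +0.6153, q = Δφ/Δψ = 0.9389 → d_rh = R√(Δφ²+q²Δλ²) = 7677.0 nmi
Excess = (7677.0 − 7380.8) / 7380.8 = 296.2 / 7380.8 = 4.01% ≈ 4.0%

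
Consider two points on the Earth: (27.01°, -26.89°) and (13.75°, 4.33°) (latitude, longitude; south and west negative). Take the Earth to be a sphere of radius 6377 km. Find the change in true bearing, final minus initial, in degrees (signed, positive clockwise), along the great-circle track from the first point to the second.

At departure: θ₁ = atan2(sin Δλ cos φ₂, cos φ₁ sin φ₂ − sin φ₁ cos φ₂ cos Δλ) = 108.20°
At arrival: θ₂ = atan2(sin Δλ cos φ₁, −cos φ₂ sin φ₁ + sin φ₂ cos φ₁ cos Δλ) = 119.38°
Δθ = θ₂ − θ₁ = +11.2°

+11.2°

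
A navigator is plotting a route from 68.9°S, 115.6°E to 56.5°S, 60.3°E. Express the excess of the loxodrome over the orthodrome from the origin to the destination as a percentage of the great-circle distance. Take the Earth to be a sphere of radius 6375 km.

3.2%

Great circle: σ = 0.4711 rad → d_gc = Rσ = 3003.0 km
Rhumb: Δφ = +0.2164, Δλ = -0.9652, Δψ = +0.4800, q = Δφ/Δψ = 0.4509 → d_rh = R√(Δφ²+q²Δλ²) = 3098.6 km
Excess = (3098.6 − 3003.0) / 3003.0 = 95.6 / 3003.0 = 3.18% ≈ 3.2%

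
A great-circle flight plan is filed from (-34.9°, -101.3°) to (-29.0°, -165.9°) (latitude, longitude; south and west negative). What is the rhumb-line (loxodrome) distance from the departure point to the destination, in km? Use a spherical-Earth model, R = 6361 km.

6116 km

Δψ = ln[tan(π/4+φ₂/2)/tan(π/4+φ₁/2)] = +0.1215;  Δφ = +0.1030 rad,  Δλ = -1.1275 rad
q = Δφ/Δψ = 0.8478
d = R·√(Δφ² + q²Δλ²) = 6361·0.96146 = 6116 km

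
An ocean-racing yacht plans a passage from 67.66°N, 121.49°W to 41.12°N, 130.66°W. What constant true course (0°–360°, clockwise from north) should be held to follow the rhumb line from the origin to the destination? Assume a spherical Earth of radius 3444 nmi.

190.9°

Δψ = ln[tan(π/4+φ₂/2)/tan(π/4+φ₁/2)] = -0.8336
Δλ = -0.1600 rad (taken the short way round)
course = atan2(Δλ, Δψ) = 190.87°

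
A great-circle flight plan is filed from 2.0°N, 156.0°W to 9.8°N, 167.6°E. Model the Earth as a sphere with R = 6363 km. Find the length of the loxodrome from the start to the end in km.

Δψ = ln[tan(π/4+φ₂/2)/tan(π/4+φ₁/2)] = +0.1370;  Δφ = +0.1361 rad,  Δλ = -0.6353 rad
q = Δφ/Δψ = 0.9939
d = R·√(Δφ² + q²Δλ²) = 6363·0.64594 = 4110 km

4110 km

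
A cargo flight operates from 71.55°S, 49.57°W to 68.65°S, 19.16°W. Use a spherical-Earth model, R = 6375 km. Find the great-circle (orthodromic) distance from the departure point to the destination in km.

cos σ = sin φ₁ sin φ₂ + cos φ₁ cos φ₂ cos Δλ
      = sin(-71.55°)sin(-68.65°) + cos(-71.55°)cos(-68.65°)cos(30.41°) = 0.9829
σ = 10.621° → d = Rσ = 6375·0.18537 = 1182 km

1182 km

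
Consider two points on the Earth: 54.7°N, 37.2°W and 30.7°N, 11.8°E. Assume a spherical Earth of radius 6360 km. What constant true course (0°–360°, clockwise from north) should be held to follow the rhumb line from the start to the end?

124.2°

Δψ = ln[tan(π/4+φ₂/2)/tan(π/4+φ₁/2)] = -0.5817
Δλ = +0.8552 rad (taken the short way round)
course = atan2(Δλ, Δψ) = 124.22°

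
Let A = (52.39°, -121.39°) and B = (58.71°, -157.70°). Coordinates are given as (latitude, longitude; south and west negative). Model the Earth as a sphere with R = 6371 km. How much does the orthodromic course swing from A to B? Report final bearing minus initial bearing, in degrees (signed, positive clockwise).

Initial bearing θ₁ = atan2(sin Δλ cos φ₂, cos φ₁ sin φ₂ − sin φ₁ cos φ₂ cos Δλ) = 301.70°
Final bearing θ₂ = (initial bearing from the destination back to the start) + 180° = 271.40°
Δθ = θ₂ − θ₁ = -30.3°

-30.3°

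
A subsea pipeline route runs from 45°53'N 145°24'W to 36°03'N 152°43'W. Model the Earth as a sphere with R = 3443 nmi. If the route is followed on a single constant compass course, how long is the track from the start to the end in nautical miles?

Δψ = ln[tan(π/4+φ₂/2)/tan(π/4+φ₁/2)] = -0.2280;  Δφ = -0.1716 rad,  Δλ = -0.1277 rad
q = Δφ/Δψ = 0.7528
d = R·√(Δφ² + q²Δλ²) = 3443·0.19671 = 677 nmi

677 nmi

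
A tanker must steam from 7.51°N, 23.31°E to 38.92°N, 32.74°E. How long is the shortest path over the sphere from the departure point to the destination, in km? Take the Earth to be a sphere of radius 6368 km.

3616 km

cos σ = sin φ₁ sin φ₂ + cos φ₁ cos φ₂ cos Δλ
      = sin(7.51°)sin(38.92°) + cos(7.51°)cos(38.92°)cos(9.43°) = 0.8430
σ = 32.538° → d = Rσ = 6368·0.56789 = 3616 km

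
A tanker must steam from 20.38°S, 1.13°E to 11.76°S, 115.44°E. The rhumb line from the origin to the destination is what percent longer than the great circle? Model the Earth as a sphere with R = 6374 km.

Great circle: σ = 1.8827 rad → d_gc = Rσ = 12000.0 km
Rhumb: Δφ = +0.1504, Δλ = +1.9951, Δψ = +0.1567, q = Δφ/Δψ = 0.9599 → d_rh = R√(Δφ²+q²Δλ²) = 12243.9 km
Excess = (12243.9 − 12000.0) / 12000.0 = 243.9 / 12000.0 = 2.03% ≈ 2.0%

2.0%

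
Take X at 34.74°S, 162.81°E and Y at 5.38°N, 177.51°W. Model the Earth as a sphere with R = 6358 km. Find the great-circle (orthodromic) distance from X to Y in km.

cos σ = sin φ₁ sin φ₂ + cos φ₁ cos φ₂ cos Δλ
      = sin(-34.74°)sin(5.38°) + cos(-34.74°)cos(5.38°)cos(19.68°) = 0.7169
σ = 44.200° → d = Rσ = 6358·0.77144 = 4905 km

4905 km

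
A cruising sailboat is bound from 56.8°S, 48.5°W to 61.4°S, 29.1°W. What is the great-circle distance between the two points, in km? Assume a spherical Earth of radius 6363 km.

1213 km

Haversine: a = sin²(Δφ/2)+cos φ₁ cos φ₂ sin²(Δλ/2) = 0.00905;  σ = 2·atan2(√a,√(1−a))
σ = 10.919° → d = Rσ = 6363·0.19057 = 1213 km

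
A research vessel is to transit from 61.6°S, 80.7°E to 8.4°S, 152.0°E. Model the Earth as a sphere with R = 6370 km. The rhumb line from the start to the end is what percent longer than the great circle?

2.7%

Great circle: σ = 1.2877 rad → d_gc = Rσ = 8202.5 km
Rhumb: Δφ = +0.9285, Δλ = +1.2444, Δψ = +1.2271, q = Δφ/Δψ = 0.7567 → d_rh = R√(Δφ²+q²Δλ²) = 8423.9 km
Excess = (8423.9 − 8202.5) / 8202.5 = 221.4 / 8202.5 = 2.70% ≈ 2.7%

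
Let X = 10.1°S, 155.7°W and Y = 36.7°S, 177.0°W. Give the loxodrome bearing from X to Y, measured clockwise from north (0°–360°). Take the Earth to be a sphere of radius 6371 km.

Meridional parts: M(φ₁)=-0.1772, M(φ₂)=-0.6894 → ΔM = -0.5122;  Δλ = -0.3718 rad
tan C = Δλ / ΔM = +0.7257 → C = 215.97°

216.0°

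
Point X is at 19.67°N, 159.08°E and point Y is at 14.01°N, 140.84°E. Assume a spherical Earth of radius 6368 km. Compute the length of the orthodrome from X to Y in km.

Haversine: a = sin²(Δφ/2)+cos φ₁ cos φ₂ sin²(Δλ/2) = 0.02539;  σ = 2·atan2(√a,√(1−a))
σ = 18.338° → d = Rσ = 6368·0.32006 = 2038 km

2038 km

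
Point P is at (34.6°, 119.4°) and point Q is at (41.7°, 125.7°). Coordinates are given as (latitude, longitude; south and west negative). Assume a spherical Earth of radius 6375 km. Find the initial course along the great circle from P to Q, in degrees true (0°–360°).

θ = atan2( sin Δλ·cos φ₂ ,  cos φ₁ sin φ₂ − sin φ₁ cos φ₂ cos Δλ )
  = atan2(+0.0819, +0.1262) = 33.00°

33.0°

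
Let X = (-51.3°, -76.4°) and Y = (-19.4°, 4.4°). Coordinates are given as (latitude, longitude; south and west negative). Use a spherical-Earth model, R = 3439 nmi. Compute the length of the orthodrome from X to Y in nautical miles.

4159 nmi

Haversine: a = sin²(Δφ/2)+cos φ₁ cos φ₂ sin²(Δλ/2) = 0.32324;  σ = 2·atan2(√a,√(1−a))
σ = 69.297° → d = Rσ = 3439·1.20947 = 4159 nmi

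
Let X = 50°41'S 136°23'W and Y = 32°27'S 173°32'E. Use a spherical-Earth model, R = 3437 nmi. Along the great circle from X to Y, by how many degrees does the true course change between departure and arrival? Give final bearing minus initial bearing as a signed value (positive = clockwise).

+34.9°

At departure: θ₁ = atan2(sin Δλ cos φ₂, cos φ₁ sin φ₂ − sin φ₁ cos φ₂ cos Δλ) = 276.95°
At arrival: θ₂ = atan2(sin Δλ cos φ₁, −cos φ₂ sin φ₁ + sin φ₂ cos φ₁ cos Δλ) = 311.81°
Δθ = θ₂ − θ₁ = +34.9°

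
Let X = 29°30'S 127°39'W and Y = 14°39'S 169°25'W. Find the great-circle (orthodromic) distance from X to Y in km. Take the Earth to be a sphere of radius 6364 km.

4574 km

cos σ = sin φ₁ sin φ₂ + cos φ₁ cos φ₂ cos Δλ
      = sin(-29.50°)sin(-14.65°) + cos(-29.50°)cos(-14.65°)cos(-41.77°) = 0.7526
σ = 41.184° → d = Rσ = 6364·0.71879 = 4574 km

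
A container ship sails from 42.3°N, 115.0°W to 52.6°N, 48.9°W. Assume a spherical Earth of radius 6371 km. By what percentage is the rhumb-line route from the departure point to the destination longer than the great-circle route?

3.3%

Great circle: σ = 0.7718 rad → d_gc = Rσ = 4917.2 km
Rhumb: Δφ = +0.1798, Δλ = +1.1537, Δψ = +0.2671, q = Δφ/Δψ = 0.6731 → d_rh = R√(Δφ²+q²Δλ²) = 5078.5 km
Excess = (5078.5 − 4917.2) / 4917.2 = 161.3 / 4917.2 = 3.28% ≈ 3.3%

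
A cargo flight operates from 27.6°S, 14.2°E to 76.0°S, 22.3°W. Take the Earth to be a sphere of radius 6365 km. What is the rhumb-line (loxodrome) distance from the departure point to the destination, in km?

Δψ = ln[tan(π/4+φ₂/2)/tan(π/4+φ₁/2)] = -1.5958;  Δφ = -0.8447 rad,  Δλ = -0.6370 rad
q = Δφ/Δψ = 0.5293
d = R·√(Δφ² + q²Δλ²) = 6365·0.90956 = 5789 km

5789 km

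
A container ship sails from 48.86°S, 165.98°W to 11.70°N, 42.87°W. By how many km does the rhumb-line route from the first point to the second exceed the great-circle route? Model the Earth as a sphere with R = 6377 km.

Great circle: cos σ = sin φ₁ sin φ₂ + cos φ₁ cos φ₂ cos Δλ,  σ = 2.0998 rad → d_gc = 13390.11 km
Rhumb line: Δψ = +1.1857, q = Δφ/Δψ = 0.8914, d_rh = R√(Δφ²+q²Δλ²) = 13950.59 km
Excess = 13950.59 − 13390.11 = 560.48 ≈ 560 km

560 km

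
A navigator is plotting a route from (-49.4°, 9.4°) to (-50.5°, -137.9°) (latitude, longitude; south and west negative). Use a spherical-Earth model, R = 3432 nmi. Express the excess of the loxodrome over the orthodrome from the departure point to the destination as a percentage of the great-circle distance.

24.3%

Great circle: σ = 1.3310 rad → d_gc = Rσ = 4567.9 nmi
Rhumb: Δφ = -0.0192, Δλ = -2.5709, Δψ = -0.0298, q = Δφ/Δψ = 0.6434 → d_rh = R√(Δφ²+q²Δλ²) = 5677.4 nmi
Excess = (5677.4 − 4567.9) / 4567.9 = 1109.5 / 4567.9 = 24.29% ≈ 24.3%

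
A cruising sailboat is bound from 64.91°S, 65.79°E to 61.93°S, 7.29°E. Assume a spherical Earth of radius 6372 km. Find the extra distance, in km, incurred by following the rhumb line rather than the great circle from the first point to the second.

103 km

Great circle: cos σ = sin φ₁ sin φ₂ + cos φ₁ cos φ₂ cos Δλ,  σ = 0.4432 rad → d_gc = 2824.3 km
Rhumb line: Δψ = +0.1164, q = Δφ/Δψ = 0.4470, d_rh = R√(Δφ²+q²Δλ²) = 2926.9 km
Excess = 2926.9 − 2824.3 = 102.6 ≈ 103 km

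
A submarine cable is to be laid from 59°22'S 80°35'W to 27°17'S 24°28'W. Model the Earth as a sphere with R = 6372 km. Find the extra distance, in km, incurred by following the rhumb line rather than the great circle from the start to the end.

Great circle: cos σ = sin φ₁ sin φ₂ + cos φ₁ cos φ₂ cos Δλ,  σ = 0.8673 rad → d_gc = 5526.4 km
Rhumb line: Δψ = +0.7998, q = Δφ/Δψ = 0.7001, d_rh = R√(Δφ²+q²Δλ²) = 5641.2 km
Excess = 5641.2 − 5526.4 = 114.8 ≈ 115 km

115 km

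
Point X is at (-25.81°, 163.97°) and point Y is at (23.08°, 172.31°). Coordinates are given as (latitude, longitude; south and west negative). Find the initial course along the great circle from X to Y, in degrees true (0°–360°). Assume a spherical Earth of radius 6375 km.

θ = atan2( sin Δλ·cos φ₂ ,  cos φ₁ sin φ₂ − sin φ₁ cos φ₂ cos Δλ )
  = atan2(+0.1334, +0.7492) = 10.10°

10.1°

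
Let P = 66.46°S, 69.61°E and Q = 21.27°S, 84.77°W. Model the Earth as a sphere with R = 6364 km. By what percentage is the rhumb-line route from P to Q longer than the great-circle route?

Great circle: σ = 1.5738 rad → d_gc = Rσ = 10015.7 km
Rhumb: Δφ = +0.7887, Δλ = -2.6944, Δψ = +1.1884, q = Δφ/Δψ = 0.6637 → d_rh = R√(Δφ²+q²Δλ²) = 12438.1 km
Excess = (12438.1 − 10015.7) / 10015.7 = 2422.4 / 10015.7 = 24.19% ≈ 24.2%

24.2%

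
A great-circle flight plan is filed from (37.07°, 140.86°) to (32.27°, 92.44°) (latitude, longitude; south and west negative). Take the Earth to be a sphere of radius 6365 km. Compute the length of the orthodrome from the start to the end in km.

4408 km

cos σ = sin φ₁ sin φ₂ + cos φ₁ cos φ₂ cos Δλ
      = sin(37.07°)sin(32.27°) + cos(37.07°)cos(32.27°)cos(-48.42°) = 0.7696
σ = 39.684° → d = Rσ = 6365·0.69261 = 4408 km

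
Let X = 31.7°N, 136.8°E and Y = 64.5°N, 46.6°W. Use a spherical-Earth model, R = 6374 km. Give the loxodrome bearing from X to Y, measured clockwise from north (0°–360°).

Δψ = ln[tan(π/4+φ₂/2)/tan(π/4+φ₁/2)] = +0.9021
Δλ = +3.0823 rad (taken the short way round)
course = atan2(Δλ, Δψ) = 73.69°

73.7°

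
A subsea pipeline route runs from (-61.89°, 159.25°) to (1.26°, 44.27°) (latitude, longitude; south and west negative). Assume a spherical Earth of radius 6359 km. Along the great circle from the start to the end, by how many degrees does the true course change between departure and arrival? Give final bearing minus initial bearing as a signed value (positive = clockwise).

Initial bearing θ₁ = atan2(sin Δλ cos φ₂, cos φ₁ sin φ₂ − sin φ₁ cos φ₂ cos Δλ) = 248.22°
Final bearing θ₂ = (initial bearing from the destination back to the start) + 180° = 334.05°
Δθ = θ₂ − θ₁ = +85.8°

+85.8°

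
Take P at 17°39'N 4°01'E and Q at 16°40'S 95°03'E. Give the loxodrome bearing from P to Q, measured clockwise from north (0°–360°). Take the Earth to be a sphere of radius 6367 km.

110.9°

Δψ = ln[tan(π/4+φ₂/2)/tan(π/4+φ₁/2)] = -0.6081
Δλ = +1.5888 rad (taken the short way round)
course = atan2(Δλ, Δψ) = 110.94°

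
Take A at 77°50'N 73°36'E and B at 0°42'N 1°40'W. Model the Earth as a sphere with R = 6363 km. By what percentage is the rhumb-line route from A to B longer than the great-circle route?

Great circle: σ = 1.5052 rad → d_gc = Rσ = 9577.7 km
Rhumb: Δφ = -1.3462, Δλ = -1.3137, Δψ = -2.2267, q = Δφ/Δψ = 0.6046 → d_rh = R√(Δφ²+q²Δλ²) = 9945.7 km
Excess = (9945.7 − 9577.7) / 9577.7 = 368.0 / 9577.7 = 3.84% ≈ 3.8%

3.8%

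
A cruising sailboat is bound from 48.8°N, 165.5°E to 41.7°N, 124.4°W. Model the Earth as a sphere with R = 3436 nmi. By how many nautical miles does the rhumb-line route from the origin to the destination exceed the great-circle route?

100 nmi

Great circle: cos σ = sin φ₁ sin φ₂ + cos φ₁ cos φ₂ cos Δλ,  σ = 0.8394 rad → d_gc = 2884.1 nmi
Rhumb line: Δψ = -0.1764, q = Δφ/Δψ = 0.7026, d_rh = R√(Δφ²+q²Δλ²) = 2984.4 nmi
Excess = 2984.4 − 2884.1 = 100.3 ≈ 100 nmi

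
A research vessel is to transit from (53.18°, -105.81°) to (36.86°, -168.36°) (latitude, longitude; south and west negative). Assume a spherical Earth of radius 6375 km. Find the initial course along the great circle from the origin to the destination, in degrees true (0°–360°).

275.2°

θ = atan2( sin Δλ·cos φ₂ ,  cos φ₁ sin φ₂ − sin φ₁ cos φ₂ cos Δλ )
  = atan2(-0.7100, +0.0642) = 275.17°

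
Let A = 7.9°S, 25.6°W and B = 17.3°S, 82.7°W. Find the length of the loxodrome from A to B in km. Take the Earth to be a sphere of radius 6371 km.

Δψ = ln[tan(π/4+φ₂/2)/tan(π/4+φ₁/2)] = -0.1683;  Δφ = -0.1641 rad,  Δλ = -0.9966 rad
q = Δφ/Δψ = 0.9747
d = R·√(Δφ² + q²Δλ²) = 6371·0.98514 = 6276 km

6276 km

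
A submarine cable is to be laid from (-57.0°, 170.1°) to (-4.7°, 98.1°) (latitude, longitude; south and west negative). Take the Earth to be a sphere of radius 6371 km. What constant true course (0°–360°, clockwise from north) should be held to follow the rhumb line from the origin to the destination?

Meridional parts: M(φ₁)=-1.2167, M(φ₂)=-0.0821 → ΔM = +1.1346;  Δλ = -1.2566 rad
tan C = Δλ / ΔM = -1.1076 → C = 312.08°

312.1°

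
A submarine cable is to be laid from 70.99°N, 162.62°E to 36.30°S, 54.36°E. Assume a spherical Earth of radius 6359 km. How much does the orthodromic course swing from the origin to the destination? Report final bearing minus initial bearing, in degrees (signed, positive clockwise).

Initial bearing θ₁ = atan2(sin Δλ cos φ₂, cos φ₁ sin φ₂ − sin φ₁ cos φ₂ cos Δλ) = 273.43°
Final bearing θ₂ = (initial bearing from the destination back to the start) + 180° = 203.79°
Δθ = θ₂ − θ₁ = -69.6°

-69.6°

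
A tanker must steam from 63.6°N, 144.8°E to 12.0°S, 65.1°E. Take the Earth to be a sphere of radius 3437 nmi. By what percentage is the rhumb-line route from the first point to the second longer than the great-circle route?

Great circle: σ = 1.6795 rad → d_gc = Rσ = 5772.4 nmi
Rhumb: Δφ = -1.3195, Δλ = -1.3910, Δψ = -1.6611, q = Δφ/Δψ = 0.7943 → d_rh = R√(Δφ²+q²Δλ²) = 5915.2 nmi
Excess = (5915.2 − 5772.4) / 5772.4 = 142.8 / 5772.4 = 2.47% ≈ 2.5%

2.5%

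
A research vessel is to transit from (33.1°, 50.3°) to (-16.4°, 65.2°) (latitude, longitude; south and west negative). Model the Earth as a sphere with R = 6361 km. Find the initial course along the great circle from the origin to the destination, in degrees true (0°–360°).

161.6°

N = sin Δλ·cos φ₂ = +0.2467;  D = cos φ₁ sin φ₂ − sin φ₁ cos φ₂ cos Δλ = -0.7428
initial course = atan2(N, D) = 161.63°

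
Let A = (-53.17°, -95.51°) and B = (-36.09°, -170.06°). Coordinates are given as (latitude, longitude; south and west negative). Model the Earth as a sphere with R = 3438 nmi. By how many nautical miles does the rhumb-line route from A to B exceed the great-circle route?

Great circle: cos σ = sin φ₁ sin φ₂ + cos φ₁ cos φ₂ cos Δλ,  σ = 0.9266 rad → d_gc = 3185.7 nmi
Rhumb line: Δψ = +0.4236, q = Δφ/Δψ = 0.7038, d_rh = R√(Δφ²+q²Δλ²) = 3311.0 nmi
Excess = 3311.0 − 3185.7 = 125.3 ≈ 125 nmi

125 nmi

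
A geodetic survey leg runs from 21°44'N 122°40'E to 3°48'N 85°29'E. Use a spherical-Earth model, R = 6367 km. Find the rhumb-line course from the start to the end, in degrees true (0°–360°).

243.6°

Meridional parts: M(φ₁)=+0.3888, M(φ₂)=+0.0664 → ΔM = -0.3224;  Δλ = -0.6490 rad
tan C = Δλ / ΔM = +2.0130 → C = 243.58°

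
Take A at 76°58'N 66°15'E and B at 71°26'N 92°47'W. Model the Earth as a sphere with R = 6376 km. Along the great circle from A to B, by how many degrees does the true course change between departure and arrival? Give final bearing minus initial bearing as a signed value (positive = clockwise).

At departure: θ₁ = atan2(sin Δλ cos φ₂, cos φ₁ sin φ₂ − sin φ₁ cos φ₂ cos Δλ) = 347.25°
At arrival: θ₂ = atan2(sin Δλ cos φ₁, −cos φ₂ sin φ₁ + sin φ₂ cos φ₁ cos Δλ) = 188.99°
Δθ = θ₂ − θ₁ = -158.3°

-158.3°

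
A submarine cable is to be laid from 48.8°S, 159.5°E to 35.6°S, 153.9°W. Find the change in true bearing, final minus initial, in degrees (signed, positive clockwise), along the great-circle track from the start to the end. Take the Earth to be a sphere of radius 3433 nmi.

Initial bearing θ₁ = atan2(sin Δλ cos φ₂, cos φ₁ sin φ₂ − sin φ₁ cos φ₂ cos Δλ) = 86.42°
Final bearing θ₂ = (initial bearing from the destination back to the start) + 180° = 53.95°
Δθ = θ₂ − θ₁ = -32.5°

-32.5°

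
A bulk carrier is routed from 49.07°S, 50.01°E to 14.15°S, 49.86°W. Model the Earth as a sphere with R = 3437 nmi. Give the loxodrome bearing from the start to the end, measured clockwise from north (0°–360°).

292.9°

Δψ = ln[tan(π/4+φ₂/2)/tan(π/4+φ₁/2)] = +0.7362
Δλ = -1.7431 rad (taken the short way round)
course = atan2(Δλ, Δψ) = 292.90°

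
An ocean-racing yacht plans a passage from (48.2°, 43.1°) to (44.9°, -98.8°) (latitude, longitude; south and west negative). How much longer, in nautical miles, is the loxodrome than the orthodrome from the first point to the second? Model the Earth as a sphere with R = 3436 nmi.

989 nmi

Great circle: cos σ = sin φ₁ sin φ₂ + cos φ₁ cos φ₂ cos Δλ,  σ = 1.4155 rad → d_gc = 4863.7 nmi
Rhumb line: Δψ = -0.0838, q = Δφ/Δψ = 0.6874, d_rh = R√(Δφ²+q²Δλ²) = 5853.0 nmi
Excess = 5853.0 − 4863.7 = 989.3 ≈ 989 nmi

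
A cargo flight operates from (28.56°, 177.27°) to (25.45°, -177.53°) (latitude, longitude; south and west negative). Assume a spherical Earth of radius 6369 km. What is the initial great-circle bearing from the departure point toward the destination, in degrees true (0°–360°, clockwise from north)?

N = sin Δλ·cos φ₂ = +0.0818;  D = cos φ₁ sin φ₂ − sin φ₁ cos φ₂ cos Δλ = -0.0525
initial course = atan2(N, D) = 122.67°

122.7°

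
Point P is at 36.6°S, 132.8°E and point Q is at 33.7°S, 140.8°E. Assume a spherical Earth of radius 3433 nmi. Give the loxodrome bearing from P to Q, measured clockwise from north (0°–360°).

Meridional parts: M(φ₁)=-0.6873, M(φ₂)=-0.6254 → ΔM = +0.0619;  Δλ = +0.1396 rad
tan C = Δλ / ΔM = +2.2551 → C = 66.09°

66.1°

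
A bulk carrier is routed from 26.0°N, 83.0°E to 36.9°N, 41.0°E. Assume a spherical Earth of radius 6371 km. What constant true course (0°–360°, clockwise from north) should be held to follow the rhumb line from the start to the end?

Meridional parts: M(φ₁)=+0.4702, M(φ₂)=+0.6938 → ΔM = +0.2236;  Δλ = -0.7330 rad
tan C = Δλ / ΔM = -3.2785 → C = 286.96°

287.0°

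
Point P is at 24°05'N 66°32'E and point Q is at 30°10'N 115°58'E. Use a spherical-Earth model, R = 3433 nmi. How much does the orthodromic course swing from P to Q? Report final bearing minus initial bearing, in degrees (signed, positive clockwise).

+23.7°

Initial bearing θ₁ = atan2(sin Δλ cos φ₂, cos φ₁ sin φ₂ − sin φ₁ cos φ₂ cos Δλ) = 70.75°
Final bearing θ₂ = (initial bearing from the destination back to the start) + 180° = 94.49°
Δθ = θ₂ − θ₁ = +23.7°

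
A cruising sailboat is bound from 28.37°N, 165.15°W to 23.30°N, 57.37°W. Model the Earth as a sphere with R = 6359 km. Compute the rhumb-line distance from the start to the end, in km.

Rhumb course C = atan2(Δλ, Δψ) with Δψ = ln[tan(π/4+φ₂/2)/tan(π/4+φ₁/2)] = -0.0984, Δλ = +1.8811 → C = 92.99°
d = R·|Δφ| / |cos C| = 6359·0.08849 / 0.05222 = 10776 km

10776 km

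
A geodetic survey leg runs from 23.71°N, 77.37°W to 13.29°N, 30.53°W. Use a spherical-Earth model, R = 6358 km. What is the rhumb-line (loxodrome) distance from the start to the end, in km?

5055 km

Δψ = ln[tan(π/4+φ₂/2)/tan(π/4+φ₁/2)] = -0.1921;  Δφ = -0.1819 rad,  Δλ = +0.8175 rad
q = Δφ/Δψ = 0.9467
d = R·√(Δφ² + q²Δλ²) = 6358·0.79504 = 5055 km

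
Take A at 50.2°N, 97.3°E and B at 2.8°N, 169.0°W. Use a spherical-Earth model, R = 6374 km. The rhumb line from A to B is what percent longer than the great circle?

3.2%

Great circle: σ = 1.5745 rad → d_gc = Rσ = 10036.0 km
Rhumb: Δφ = -0.8273, Δλ = +1.6354, Δψ = -0.9672, q = Δφ/Δψ = 0.8553 → d_rh = R√(Δφ²+q²Δλ²) = 10358.3 km
Excess = (10358.3 − 10036.0) / 10036.0 = 322.3 / 10036.0 = 3.21% ≈ 3.2%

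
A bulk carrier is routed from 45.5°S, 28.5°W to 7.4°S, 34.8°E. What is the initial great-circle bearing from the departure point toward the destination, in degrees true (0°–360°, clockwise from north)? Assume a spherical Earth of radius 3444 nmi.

N = sin Δλ·cos φ₂ = +0.8859;  D = cos φ₁ sin φ₂ − sin φ₁ cos φ₂ cos Δλ = +0.2275
initial course = atan2(N, D) = 75.60°

75.6°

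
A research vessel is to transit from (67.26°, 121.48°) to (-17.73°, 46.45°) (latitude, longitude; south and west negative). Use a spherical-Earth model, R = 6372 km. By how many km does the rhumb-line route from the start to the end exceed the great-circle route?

244 km

Great circle: cos σ = sin φ₁ sin φ₂ + cos φ₁ cos φ₂ cos Δλ,  σ = 1.7576 rad → d_gc = 11199.6 km
Rhumb line: Δψ = -1.9185, q = Δφ/Δψ = 0.7732, d_rh = R√(Δφ²+q²Δλ²) = 11443.9 km
Excess = 11443.9 − 11199.6 = 244.3 ≈ 244 km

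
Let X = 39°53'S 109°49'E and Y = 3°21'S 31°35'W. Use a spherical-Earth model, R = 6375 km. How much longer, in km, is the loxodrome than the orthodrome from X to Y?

Great circle: cos σ = sin φ₁ sin φ₂ + cos φ₁ cos φ₂ cos Δλ,  σ = 2.1666 rad → d_gc = 13812.3 km
Rhumb line: Δψ = +0.7018, q = Δφ/Δψ = 0.9086, d_rh = R√(Δφ²+q²Δλ²) = 14861.9 km
Excess = 14861.9 − 13812.3 = 1049.6 ≈ 1050 km

1050 km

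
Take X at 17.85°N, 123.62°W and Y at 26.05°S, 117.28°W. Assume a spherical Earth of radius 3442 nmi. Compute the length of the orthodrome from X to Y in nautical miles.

2663 nmi

Haversine: a = sin²(Δφ/2)+cos φ₁ cos φ₂ sin²(Δλ/2) = 0.14234;  σ = 2·atan2(√a,√(1−a))
σ = 44.330° → d = Rσ = 3442·0.77371 = 2663 nmi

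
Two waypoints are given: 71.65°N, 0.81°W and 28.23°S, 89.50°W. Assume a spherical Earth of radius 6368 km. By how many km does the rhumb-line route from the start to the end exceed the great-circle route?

392 km

Great circle: cos σ = sin φ₁ sin φ₂ + cos φ₁ cos φ₂ cos Δλ,  σ = 2.0293 rad → d_gc = 12922.7 km
Rhumb line: Δψ = -2.3371, q = Δφ/Δψ = 0.7459, d_rh = R√(Δφ²+q²Δλ²) = 13315.0 km
Excess = 13315.0 − 12922.7 = 392.3 ≈ 392 km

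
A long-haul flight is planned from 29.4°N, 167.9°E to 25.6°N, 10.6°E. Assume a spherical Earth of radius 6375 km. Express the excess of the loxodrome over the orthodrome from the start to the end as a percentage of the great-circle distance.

15.5%

Great circle: σ = 2.1091 rad → d_gc = Rσ = 13445.8 km
Rhumb: Δφ = -0.0663, Δλ = -2.7454, Δψ = -0.0748, q = Δφ/Δψ = 0.8868 → d_rh = R√(Δφ²+q²Δλ²) = 15525.8 km
Excess = (15525.8 − 13445.8) / 13445.8 = 2080.0 / 13445.8 = 15.47% ≈ 15.5%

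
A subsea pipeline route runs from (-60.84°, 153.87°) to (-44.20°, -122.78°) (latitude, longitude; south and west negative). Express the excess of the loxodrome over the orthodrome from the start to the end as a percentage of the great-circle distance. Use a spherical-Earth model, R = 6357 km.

Great circle: σ = 0.8642 rad → d_gc = Rσ = 5493.6 km
Rhumb: Δφ = +0.2904, Δλ = +1.4547, Δψ = +0.4849, q = Δφ/Δψ = 0.5989 → d_rh = R√(Δφ²+q²Δλ²) = 5838.4 km
Excess = (5838.4 − 5493.6) / 5493.6 = 344.8 / 5493.6 = 6.28% ≈ 6.3%

6.3%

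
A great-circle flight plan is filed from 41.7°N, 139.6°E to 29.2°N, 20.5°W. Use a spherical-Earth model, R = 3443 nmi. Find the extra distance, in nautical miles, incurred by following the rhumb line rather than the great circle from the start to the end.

Great circle: cos σ = sin φ₁ sin φ₂ + cos φ₁ cos φ₂ cos Δλ,  σ = 1.8632 rad → d_gc = 6415.2 nmi
Rhumb line: Δψ = -0.2689, q = Δφ/Δψ = 0.8114, d_rh = R√(Δφ²+q²Δλ²) = 7841.9 nmi
Excess = 7841.9 − 6415.2 = 1426.7 ≈ 1427 nmi

1427 nmi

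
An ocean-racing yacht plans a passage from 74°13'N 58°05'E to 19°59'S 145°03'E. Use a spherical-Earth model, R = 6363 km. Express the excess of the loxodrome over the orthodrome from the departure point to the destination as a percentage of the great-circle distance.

3.7%

Great circle: σ = 1.8916 rad → d_gc = Rσ = 12036.3 km
Rhumb: Δφ = -1.6441, Δλ = +1.5179, Δψ = -2.3321, q = Δφ/Δψ = 0.7050 → d_rh = R√(Δφ²+q²Δλ²) = 12482.0 km
Excess = (12482.0 − 12036.3) / 12036.3 = 445.7 / 12036.3 = 3.70% ≈ 3.7%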